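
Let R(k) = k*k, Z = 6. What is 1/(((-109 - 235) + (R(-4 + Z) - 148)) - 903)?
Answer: -1/1391 ≈ -0.00071891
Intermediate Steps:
R(k) = k²
1/(((-109 - 235) + (R(-4 + Z) - 148)) - 903) = 1/(((-109 - 235) + ((-4 + 6)² - 148)) - 903) = 1/((-344 + (2² - 148)) - 903) = 1/((-344 + (4 - 148)) - 903) = 1/((-344 - 144) - 903) = 1/(-488 - 903) = 1/(-1391) = -1/1391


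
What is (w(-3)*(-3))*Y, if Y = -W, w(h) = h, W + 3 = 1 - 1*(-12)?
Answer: -90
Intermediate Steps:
W = 10 (W = -3 + (1 - 1*(-12)) = -3 + (1 + 12) = -3 + 13 = 10)
Y = -10 (Y = -1*10 = -10)
(w(-3)*(-3))*Y = -3*(-3)*(-10) = 9*(-10) = -90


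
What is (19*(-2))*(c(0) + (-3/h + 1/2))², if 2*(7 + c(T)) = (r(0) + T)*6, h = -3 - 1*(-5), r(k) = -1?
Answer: -4598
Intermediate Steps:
h = 2 (h = -3 + 5 = 2)
c(T) = -10 + 3*T (c(T) = -7 + ((-1 + T)*6)/2 = -7 + (-6 + 6*T)/2 = -7 + (-3 + 3*T) = -10 + 3*T)
(19*(-2))*(c(0) + (-3/h + 1/2))² = (19*(-2))*((-10 + 3*0) + (-3/2 + 1/2))² = -38*((-10 + 0) + (-3*½ + 1*(½)))² = -38*(-10 + (-3/2 + ½))² = -38*(-10 - 1)² = -38*(-11)² = -38*121 = -4598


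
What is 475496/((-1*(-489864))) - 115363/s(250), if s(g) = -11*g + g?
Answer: 7212615079/153082500 ≈ 47.116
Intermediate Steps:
s(g) = -10*g
475496/((-1*(-489864))) - 115363/s(250) = 475496/((-1*(-489864))) - 115363/((-10*250)) = 475496/489864 - 115363/(-2500) = 475496*(1/489864) - 115363*(-1/2500) = 59437/61233 + 115363/2500 = 7212615079/153082500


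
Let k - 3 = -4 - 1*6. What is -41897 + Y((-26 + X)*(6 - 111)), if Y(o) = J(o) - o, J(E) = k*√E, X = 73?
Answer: -36962 - 7*I*√4935 ≈ -36962.0 - 491.75*I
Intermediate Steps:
k = -7 (k = 3 + (-4 - 1*6) = 3 + (-4 - 6) = 3 - 10 = -7)
J(E) = -7*√E
Y(o) = -o - 7*√o (Y(o) = -7*√o - o = -o - 7*√o)
-41897 + Y((-26 + X)*(6 - 111)) = -41897 + (-(-26 + 73)*(6 - 111) - 7*√(-26 + 73)*√(6 - 111)) = -41897 + (-47*(-105) - 7*I*√4935) = -41897 + (-1*(-4935) - 7*I*√4935) = -41897 + (4935 - 7*I*√4935) = -36962 - 7*I*√4935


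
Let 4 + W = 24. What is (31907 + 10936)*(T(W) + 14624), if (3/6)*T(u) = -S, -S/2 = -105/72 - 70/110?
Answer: 13775895311/22 ≈ 6.2618e+8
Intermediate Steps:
W = 20 (W = -4 + 24 = 20)
S = 553/132 (S = -2*(-105/72 - 70/110) = -2*(-105*1/72 - 70*1/110) = -2*(-35/24 - 7/11) = -2*(-553/264) = 553/132 ≈ 4.1894)
T(u) = -553/66 (T(u) = 2*(-1*553/132) = 2*(-553/132) = -553/66)
(31907 + 10936)*(T(W) + 14624) = (31907 + 10936)*(-553/66 + 14624) = 42843*(964631/66) = 13775895311/22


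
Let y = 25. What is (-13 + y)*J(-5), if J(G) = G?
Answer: -60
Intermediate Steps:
(-13 + y)*J(-5) = (-13 + 25)*(-5) = 12*(-5) = -60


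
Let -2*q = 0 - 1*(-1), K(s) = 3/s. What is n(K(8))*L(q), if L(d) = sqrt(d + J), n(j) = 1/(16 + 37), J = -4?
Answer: 3*I*sqrt(2)/106 ≈ 0.040025*I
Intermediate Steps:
n(j) = 1/53
q = -1/2 (q = -(0 - 1*(-1))/2 = -(0 + 1)/2 = -1/2*1 = -1/2 ≈ -0.50000)
L(d) = sqrt(-4 + d) (L(d) = sqrt(d - 4) = sqrt(-4 + d))
n(K(8))*L(q) = sqrt(-4 - 1/2)/53 = sqrt(-9/2)/53 = (3*I*sqrt(2)/2)/53 = 3*I*sqrt(2)/106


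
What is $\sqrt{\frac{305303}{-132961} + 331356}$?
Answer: $\frac{\sqrt{5857878707456293}}{132961} \approx 575.63$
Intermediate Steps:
$\sqrt{\frac{305303}{-132961} + 331356} = \sqrt{305303 \left(- \frac{1}{132961}\right) + 331356} = \sqrt{- \frac{305303}{132961} + 331356} = \sqrt{\frac{44057119813}{132961}} = \frac{\sqrt{5857878707456293}}{132961}$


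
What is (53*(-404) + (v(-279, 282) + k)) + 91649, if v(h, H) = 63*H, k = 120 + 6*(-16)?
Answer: 88027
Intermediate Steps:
k = 24 (k = 120 - 96 = 24)
(53*(-404) + (v(-279, 282) + k)) + 91649 = (53*(-404) + (63*282 + 24)) + 91649 = (-21412 + (17766 + 24)) + 91649 = (-21412 + 17790) + 91649 = -3622 + 91649 = 88027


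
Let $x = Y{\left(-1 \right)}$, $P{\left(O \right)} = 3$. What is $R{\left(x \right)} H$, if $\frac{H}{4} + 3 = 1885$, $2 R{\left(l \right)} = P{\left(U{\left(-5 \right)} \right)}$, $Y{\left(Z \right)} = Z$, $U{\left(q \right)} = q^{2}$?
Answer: $11292$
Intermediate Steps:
$x = -1$
$R{\left(l \right)} = \frac{3}{2}$ ($R{\left(l \right)} = \frac{1}{2} \cdot 3 = \frac{3}{2}$)
$H = 7528$ ($H = -12 + 4 \cdot 1885 = -12 + 7540 = 7528$)
$R{\left(x \right)} H = \frac{3}{2} \cdot 7528 = 11292$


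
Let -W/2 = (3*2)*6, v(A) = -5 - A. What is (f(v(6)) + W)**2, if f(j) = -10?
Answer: 6724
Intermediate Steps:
W = -72 (W = -2*3*2*6 = -12*6 = -2*36 = -72)
(f(v(6)) + W)**2 = (-10 - 72)**2 = (-82)**2 = 6724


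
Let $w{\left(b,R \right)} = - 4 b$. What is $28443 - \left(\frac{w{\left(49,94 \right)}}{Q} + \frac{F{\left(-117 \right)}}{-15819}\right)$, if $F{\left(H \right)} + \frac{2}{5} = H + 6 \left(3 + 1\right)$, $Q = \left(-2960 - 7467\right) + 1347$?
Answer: $\frac{1021362397441}{35909130} \approx 28443.0$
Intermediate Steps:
$Q = -9080$ ($Q = -10427 + 1347 = -9080$)
$F{\left(H \right)} = \frac{118}{5} + H$ ($F{\left(H \right)} = - \frac{2}{5} + \left(H + 6 \left(3 + 1\right)\right) = - \frac{2}{5} + \left(H + 6 \cdot 4\right) = - \frac{2}{5} + \left(H + 24\right) = - \frac{2}{5} + \left(24 + H\right) = \frac{118}{5} + H$)
$28443 - \left(\frac{w{\left(49,94 \right)}}{Q} + \frac{F{\left(-117 \right)}}{-15819}\right) = 28443 - \left(\frac{\left(-4\right) 49}{-9080} + \frac{\frac{118}{5} - 117}{-15819}\right) = 28443 - \left(\left(-196\right) \left(- \frac{1}{9080}\right) - - \frac{467}{79095}\right) = 28443 - \left(\frac{49}{2270} + \frac{467}{79095}\right) = 28443 - \frac{987149}{35909130} = \frac{1021362397441}{35909130}$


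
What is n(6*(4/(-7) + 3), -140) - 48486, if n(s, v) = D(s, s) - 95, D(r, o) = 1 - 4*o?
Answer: -340468/7 ≈ -48638.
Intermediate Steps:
n(s, v) = -94 - 4*s (n(s, v) = (1 - 4*s) - 95 = -94 - 4*s)
n(6*(4/(-7) + 3), -140) - 48486 = (-94 - 24*(4/(-7) + 3)) - 48486 = (-94 - 24*(4*(-⅐) + 3)) - 48486 = (-94 - 24*(-4/7 + 3)) - 48486 = (-94 - 24*17/7) - 48486 = (-94 - 4*102/7) - 48486 = (-94 - 408/7) - 48486 = -1066/7 - 48486 = -340468/7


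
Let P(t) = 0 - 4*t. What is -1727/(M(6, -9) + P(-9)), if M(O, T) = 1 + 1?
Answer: -1727/38 ≈ -45.447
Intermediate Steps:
M(O, T) = 2
P(t) = -4*t
-1727/(M(6, -9) + P(-9)) = -1727/(2 - 4*(-9)) = -1727/(2 + 36) = -1727/38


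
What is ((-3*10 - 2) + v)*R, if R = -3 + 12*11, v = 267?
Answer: 30315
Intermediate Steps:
R = 129 (R = -3 + 132 = 129)
((-3*10 - 2) + v)*R = ((-3*10 - 2) + 267)*129 = ((-30 - 2) + 267)*129 = (-32 + 267)*129 = 235*129 = 30315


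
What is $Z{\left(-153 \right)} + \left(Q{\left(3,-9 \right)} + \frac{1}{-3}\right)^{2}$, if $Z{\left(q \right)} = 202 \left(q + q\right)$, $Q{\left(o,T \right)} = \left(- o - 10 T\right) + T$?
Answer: $- \frac{502019}{9} \approx -55780.0$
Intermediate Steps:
$Q{\left(o,T \right)} = - o - 9 T$
$Z{\left(q \right)} = 404 q$ ($Z{\left(q \right)} = 202 \cdot 2 q = 404 q$)
$Z{\left(-153 \right)} + \left(Q{\left(3,-9 \right)} + \frac{1}{-3}\right)^{2} = 404 \left(-153\right) + \left(\left(\left(-1\right) 3 - -81\right) + \frac{1}{-3}\right)^{2} = -61812 + \left(\left(-3 + 81\right) - \frac{1}{3}\right)^{2} = -61812 + \left(78 - \frac{1}{3}\right)^{2} = -61812 + \left(\frac{233}{3}\right)^{2} = -61812 + \frac{54289}{9} = - \frac{502019}{9}$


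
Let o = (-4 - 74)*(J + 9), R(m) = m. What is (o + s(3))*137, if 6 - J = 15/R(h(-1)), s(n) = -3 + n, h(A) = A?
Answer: -320580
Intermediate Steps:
J = 21 (J = 6 - 15/(-1) = 6 - 15*(-1) = 6 - 1*(-15) = 6 + 15 = 21)
o = -2340 (o = (-4 - 74)*(21 + 9) = -78*30 = -2340)
(o + s(3))*137 = (-2340 + (-3 + 3))*137 = (-2340 + 0)*137 = -2340*137 = -320580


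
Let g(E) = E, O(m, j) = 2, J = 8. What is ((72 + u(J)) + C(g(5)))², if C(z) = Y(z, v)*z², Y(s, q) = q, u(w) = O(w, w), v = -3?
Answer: 1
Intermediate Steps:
u(w) = 2
C(z) = -3*z²
((72 + u(J)) + C(g(5)))² = ((72 + 2) - 3*5²)² = (74 - 3*25)² = (74 - 75)² = (-1)² = 1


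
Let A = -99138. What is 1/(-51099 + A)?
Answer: -1/150237 ≈ -6.6561e-6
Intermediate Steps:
1/(-51099 + A) = 1/(-51099 - 99138) = 1/(-150237) = -1/150237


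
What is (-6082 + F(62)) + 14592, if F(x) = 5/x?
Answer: 527625/62 ≈ 8510.1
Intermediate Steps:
(-6082 + F(62)) + 14592 = (-6082 + 5/62) + 14592 = -377079/62 + 14592 = 527625/62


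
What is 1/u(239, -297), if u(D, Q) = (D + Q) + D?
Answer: 1/181 ≈ 0.0055249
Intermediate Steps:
u(D, Q) = Q + 2*D
1/u(239, -297) = 1/(-297 + 2*239) = 1/(-297 + 478) = 1/181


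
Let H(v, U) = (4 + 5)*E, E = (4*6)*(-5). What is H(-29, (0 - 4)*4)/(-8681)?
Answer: 1080/8681 ≈ 0.12441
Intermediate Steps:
E = -120 (E = 24*(-5) = -120)
H(v, U) = -1080 (H(v, U) = (4 + 5)*(-120) = 9*(-120) = -1080)
H(-29, (0 - 4)*4)/(-8681) = -1080/(-8681) = -1080*(-1/8681) = 1080/8681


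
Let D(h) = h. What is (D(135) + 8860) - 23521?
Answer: -14526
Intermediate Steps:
(D(135) + 8860) - 23521 = (135 + 8860) - 23521 = 8995 - 23521 = -14526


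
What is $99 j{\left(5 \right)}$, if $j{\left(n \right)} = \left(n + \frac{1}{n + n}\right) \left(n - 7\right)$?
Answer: $- \frac{5049}{5} \approx -1009.8$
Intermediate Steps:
$j{\left(n \right)} = \left(-7 + n\right) \left(n + \frac{1}{2 n}\right)$ ($j{\left(n \right)} = \left(n + \frac{1}{2 n}\right) \left(-7 + n\right) = \left(-7 + n\right) \left(n + \frac{1}{2 n}\right)$)
$99 j{\left(5 \right)} = 99 \left(\frac{1}{2} + 5^{2} - 35 - \frac{7}{2 \cdot 5}\right) = 99 \left(\frac{1}{2} + 25 - 35 - \frac{7}{10}\right) = 99 \left(- \frac{51}{5}\right) = - \frac{5049}{5}$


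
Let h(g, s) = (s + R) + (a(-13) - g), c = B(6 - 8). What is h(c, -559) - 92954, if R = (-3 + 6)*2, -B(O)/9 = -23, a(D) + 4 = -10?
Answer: -93728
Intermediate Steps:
a(D) = -14 (a(D) = -4 - 10 = -14)
B(O) = 207 (B(O) = -9*(-23) = 207)
R = 6 (R = 3*2 = 6)
c = 207
h(g, s) = -8 + s - g (h(g, s) = (s + 6) + (-14 - g) = (6 + s) + (-14 - g) = -8 + s - g)
h(c, -559) - 92954 = (-8 - 559 - 1*207) - 92954 = (-8 - 559 - 207) - 92954 = -774 - 92954 = -93728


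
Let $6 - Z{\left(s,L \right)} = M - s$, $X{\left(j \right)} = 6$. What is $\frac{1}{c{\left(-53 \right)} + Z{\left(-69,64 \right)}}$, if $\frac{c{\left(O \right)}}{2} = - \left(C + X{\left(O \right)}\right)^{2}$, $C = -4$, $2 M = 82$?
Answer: $- \frac{1}{112} \approx -0.0089286$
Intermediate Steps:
$M = 41$ ($M = \frac{1}{2} \cdot 82 = 41$)
$Z{\left(s,L \right)} = -35 + s$ ($Z{\left(s,L \right)} = 6 - \left(41 - s\right) = 6 + \left(-41 + s\right) = -35 + s$)
$c{\left(O \right)} = -8$ ($c{\left(O \right)} = 2 \left(- \left(-4 + 6\right)^{2}\right) = 2 \left(- 2^{2}\right) = 2 \left(\left(-1\right) 4\right) = 2 \left(-4\right) = -8$)
$\frac{1}{c{\left(-53 \right)} + Z{\left(-69,64 \right)}} = \frac{1}{-8 - 104} = \frac{1}{-112} = - \frac{1}{112}$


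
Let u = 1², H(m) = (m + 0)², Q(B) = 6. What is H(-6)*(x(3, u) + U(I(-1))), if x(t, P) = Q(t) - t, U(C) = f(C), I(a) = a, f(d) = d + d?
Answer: 36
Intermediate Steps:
f(d) = 2*d
H(m) = m²
u = 1
U(C) = 2*C
x(t, P) = 6 - t
H(-6)*(x(3, u) + U(I(-1))) = (-6)²*((6 - 1*3) + 2*(-1)) = 36*((6 - 3) - 2) = 36*(3 - 2) = 36*1 = 36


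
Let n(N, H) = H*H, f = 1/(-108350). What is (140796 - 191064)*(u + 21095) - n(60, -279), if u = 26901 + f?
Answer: -130710231135441/54175 ≈ -2.4127e+9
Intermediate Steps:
f = -1/108350 ≈ -9.2293e-6
u = 2914723349/108350 (u = 26901 - 1/108350 = 2914723349/108350 ≈ 26901.)
n(N, H) = H**2
(140796 - 191064)*(u + 21095) - n(60, -279) = (140796 - 191064)*(2914723349/108350 + 21095) - 1*(-279)**2 = -50268*5200366599/108350 - 1*77841 = -130706014099266/54175 - 77841 = -130710231135441/54175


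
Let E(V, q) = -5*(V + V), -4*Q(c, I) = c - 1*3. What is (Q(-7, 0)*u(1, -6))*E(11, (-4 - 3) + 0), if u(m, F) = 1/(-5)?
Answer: 55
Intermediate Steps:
Q(c, I) = ¾ - c/4 (Q(c, I) = -(c - 1*3)/4 = -(c - 3)/4 = -(-3 + c)/4 = ¾ - c/4)
E(V, q) = -10*V
u(m, F) = -⅕
(Q(-7, 0)*u(1, -6))*E(11, (-4 - 3) + 0) = ((¾ - ¼*(-7))*(-⅕))*(-10*11) = ((¾ + 7/4)*(-⅕))*(-110) = ((5/2)*(-⅕))*(-110) = -½*(-110) = 55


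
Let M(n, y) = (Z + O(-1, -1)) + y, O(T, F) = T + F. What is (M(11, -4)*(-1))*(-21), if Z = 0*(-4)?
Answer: -126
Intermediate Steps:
O(T, F) = F + T
Z = 0
M(n, y) = -2 + y (M(n, y) = (0 + (-1 - 1)) + y = (0 - 2) + y = -2 + y)
(M(11, -4)*(-1))*(-21) = ((-2 - 4)*(-1))*(-21) = -6*(-1)*(-21) = 6*(-21) = -126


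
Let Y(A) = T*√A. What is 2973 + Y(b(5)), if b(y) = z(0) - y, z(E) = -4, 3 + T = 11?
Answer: 2973 + 24*I ≈ 2973.0 + 24.0*I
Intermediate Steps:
T = 8 (T = -3 + 11 = 8)
b(y) = -4 - y
Y(A) = 8*√A
2973 + Y(b(5)) = 2973 + 8*√(-4 - 1*5) = 2973 + 8*√(-4 - 5) = 2973 + 8*√(-9) = 2973 + 8*(3*I) = 2973 + 24*I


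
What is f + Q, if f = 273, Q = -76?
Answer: 197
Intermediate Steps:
f + Q = 273 - 76 = 197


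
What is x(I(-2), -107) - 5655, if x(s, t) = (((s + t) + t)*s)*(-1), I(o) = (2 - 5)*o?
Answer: -4407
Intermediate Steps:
I(o) = -3*o
x(s, t) = -s*(s + 2*t) (x(s, t) = ((s + 2*t)*s)*(-1) = (s*(s + 2*t))*(-1) = -s*(s + 2*t))
x(I(-2), -107) - 5655 = -(-3*(-2))*(-3*(-2) + 2*(-107)) - 5655 = -1*6*(6 - 214) - 5655 = -1*6*(-208) - 5655 = 1248 - 5655 = -4407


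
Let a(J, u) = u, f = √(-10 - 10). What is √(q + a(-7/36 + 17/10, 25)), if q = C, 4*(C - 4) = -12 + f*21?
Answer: √(104 + 42*I*√5)/2 ≈ 5.5241 + 2.1251*I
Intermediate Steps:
f = 2*I*√5 (f = √(-20) = 2*I*√5 ≈ 4.4721*I)
C = 1 + 21*I*√5/2 (C = 4 + (-12 + (2*I*√5)*21)/4 = 4 + (-12 + 42*I*√5)/4 = 4 + (-3 + 21*I*√5/2) = 1 + 21*I*√5/2 ≈ 1.0 + 23.479*I)
q = 1 + 21*I*√5/2 ≈ 1.0 + 23.479*I
√(q + a(-7/36 + 17/10, 25)) = √((1 + 21*I*√5/2) + 25) = √(26 + 21*I*√5/2)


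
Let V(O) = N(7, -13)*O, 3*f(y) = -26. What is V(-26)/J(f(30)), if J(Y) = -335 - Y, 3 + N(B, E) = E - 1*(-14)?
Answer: -156/979 ≈ -0.15935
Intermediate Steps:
N(B, E) = 11 + E (N(B, E) = -3 + (E - 1*(-14)) = -3 + (E + 14) = -3 + (14 + E) = 11 + E)
f(y) = -26/3 (f(y) = (⅓)*(-26) = -26/3)
V(O) = -2*O (V(O) = (11 - 13)*O = -2*O)
V(-26)/J(f(30)) = (-2*(-26))/(-335 - 1*(-26/3)) = 52/(-335 + 26/3) = 52/(-979/3) = 52*(-3/979) = -156/979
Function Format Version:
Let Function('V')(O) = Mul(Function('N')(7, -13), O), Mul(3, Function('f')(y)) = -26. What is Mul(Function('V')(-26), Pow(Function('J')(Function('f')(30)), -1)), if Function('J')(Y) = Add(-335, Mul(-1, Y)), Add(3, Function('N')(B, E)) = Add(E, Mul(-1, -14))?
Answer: Rational(-156, 979) ≈ -0.15935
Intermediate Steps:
Function('N')(B, E) = Add(11, E) (Function('N')(B, E) = Add(-3, Add(E, Mul(-1, -14))) = Add(-3, Add(E, 14)) = Add(-3, Add(14, E)) = Add(11, E))
Function('f')(y) = Rational(-26, 3) (Function('f')(y) = Mul(Rational(1, 3), -26) = Rational(-26, 3))
Function('V')(O) = Mul(-2, O) (Function('V')(O) = Mul(Add(11, -13), O) = Mul(-2, O))
Mul(Function('V')(-26), Pow(Function('J')(Function('f')(30)), -1)) = Mul(Mul(-2, -26), Pow(Add(-335, Mul(-1, Rational(-26, 3))), -1)) = Mul(52, Pow(Add(-335, Rational(26, 3)), -1)) = Mul(52, Pow(Rational(-979, 3), -1)) = Mul(52, Rational(-3, 979)) = Rational(-156, 979)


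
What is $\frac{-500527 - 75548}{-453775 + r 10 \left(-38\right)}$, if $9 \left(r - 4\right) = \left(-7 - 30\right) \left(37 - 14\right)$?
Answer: $\frac{207387}{150971} \approx 1.3737$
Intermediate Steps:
$r = - \frac{815}{9}$ ($r = 4 + \frac{\left(-7 - 30\right) \left(37 - 14\right)}{9} = 4 + \frac{\left(-37\right) 23}{9} = 4 + \frac{1}{9} \left(-851\right) = 4 - \frac{851}{9} = - \frac{815}{9} \approx -90.556$)
$\frac{-500527 - 75548}{-453775 + r 10 \left(-38\right)} = \frac{-500527 - 75548}{-453775 + \left(- \frac{815}{9}\right) 10 \left(-38\right)} = - \frac{576075}{-453775 - - \frac{309700}{9}} = - \frac{576075}{-453775 + \frac{309700}{9}} = - \frac{576075}{- \frac{3774275}{9}} = \left(-576075\right) \left(- \frac{9}{3774275}\right) = \frac{207387}{150971}$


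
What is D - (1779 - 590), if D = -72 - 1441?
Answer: -2702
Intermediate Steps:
D = -1513
D - (1779 - 590) = -1513 - (1779 - 590) = -1513 - 1*1189 = -1513 - 1189 = -2702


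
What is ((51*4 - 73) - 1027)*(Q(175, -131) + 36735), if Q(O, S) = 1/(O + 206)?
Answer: -12540448256/381 ≈ -3.2915e+7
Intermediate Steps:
Q(O, S) = 1/(206 + O)
((51*4 - 73) - 1027)*(Q(175, -131) + 36735) = ((51*4 - 73) - 1027)*(1/(206 + 175) + 36735) = ((204 - 73) - 1027)*(1/381 + 36735) = (131 - 1027)*(1/381 + 36735) = -896*13996036/381 = -12540448256/381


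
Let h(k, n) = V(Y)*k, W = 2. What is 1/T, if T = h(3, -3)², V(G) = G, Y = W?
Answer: 1/36 ≈ 0.027778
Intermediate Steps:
Y = 2
h(k, n) = 2*k
T = 36 (T = (2*3)² = 6² = 36)
1/T = 1/36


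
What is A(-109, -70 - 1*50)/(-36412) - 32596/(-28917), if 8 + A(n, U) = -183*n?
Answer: 610309489/1052925804 ≈ 0.57963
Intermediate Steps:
A(n, U) = -8 - 183*n
A(-109, -70 - 1*50)/(-36412) - 32596/(-28917) = (-8 - 183*(-109))/(-36412) - 32596/(-28917) = (-8 + 19947)*(-1/36412) - 32596*(-1/28917) = 19939*(-1/36412) + 32596/28917 = -19939/36412 + 32596/28917 = 610309489/1052925804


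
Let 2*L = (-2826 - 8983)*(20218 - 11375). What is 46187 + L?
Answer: -104334613/2 ≈ -5.2167e+7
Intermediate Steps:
L = -104426987/2 (L = ((-2826 - 8983)*(20218 - 11375))/2 = (-11809*8843)/2 = (1/2)*(-104426987) = -104426987/2 ≈ -5.2214e+7)
46187 + L = 46187 - 104426987/2 = -104334613/2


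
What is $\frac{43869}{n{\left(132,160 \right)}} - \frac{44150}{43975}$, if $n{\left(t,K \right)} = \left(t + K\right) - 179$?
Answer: $\frac{76966013}{198767} \approx 387.22$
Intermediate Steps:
$n{\left(t,K \right)} = -179 + K + t$ ($n{\left(t,K \right)} = \left(K + t\right) - 179 = -179 + K + t$)
$\frac{43869}{n{\left(132,160 \right)}} - \frac{44150}{43975} = \frac{43869}{-179 + 160 + 132} - \frac{44150}{43975} = \frac{43869}{113} - \frac{1766}{1759} = \frac{76966013}{198767}$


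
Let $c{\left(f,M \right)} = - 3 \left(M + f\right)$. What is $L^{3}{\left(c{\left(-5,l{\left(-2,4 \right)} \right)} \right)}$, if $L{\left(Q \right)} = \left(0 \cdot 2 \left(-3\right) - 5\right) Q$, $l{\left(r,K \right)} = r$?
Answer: $-1157625$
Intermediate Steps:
$c{\left(f,M \right)} = - 3 M - 3 f$
$L{\left(Q \right)} = - 5 Q$ ($L{\left(Q \right)} = \left(0 \left(-3\right) - 5\right) Q = \left(0 - 5\right) Q = - 5 Q$)
$L^{3}{\left(c{\left(-5,l{\left(-2,4 \right)} \right)} \right)} = \left(- 5 \left(\left(-3\right) \left(-2\right) - -15\right)\right)^{3} = \left(- 5 \left(6 + 15\right)\right)^{3} = \left(\left(-5\right) 21\right)^{3} = \left(-105\right)^{3} = -1157625$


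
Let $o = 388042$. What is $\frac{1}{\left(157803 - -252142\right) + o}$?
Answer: $\frac{1}{797987} \approx 1.2532 \cdot 10^{-6}$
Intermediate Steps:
$\frac{1}{\left(157803 - -252142\right) + o} = \frac{1}{\left(157803 - -252142\right) + 388042} = \frac{1}{\left(157803 + 252142\right) + 388042} = \frac{1}{409945 + 388042} = \frac{1}{797987}$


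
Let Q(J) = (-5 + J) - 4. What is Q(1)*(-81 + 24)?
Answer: 456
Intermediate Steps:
Q(J) = -9 + J
Q(1)*(-81 + 24) = (-9 + 1)*(-81 + 24) = -8*(-57) = 456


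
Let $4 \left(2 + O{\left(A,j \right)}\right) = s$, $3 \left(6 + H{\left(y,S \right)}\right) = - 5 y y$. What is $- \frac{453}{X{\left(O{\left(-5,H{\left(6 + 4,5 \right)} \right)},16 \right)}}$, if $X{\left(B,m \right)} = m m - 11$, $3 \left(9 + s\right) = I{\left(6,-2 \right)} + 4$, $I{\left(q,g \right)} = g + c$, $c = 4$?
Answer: $- \frac{453}{245} \approx -1.849$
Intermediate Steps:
$I{\left(q,g \right)} = 4 + g$ ($I{\left(q,g \right)} = g + 4 = 4 + g$)
$H{\left(y,S \right)} = -6 - \frac{5 y^{2}}{3}$ ($H{\left(y,S \right)} = -6 + \frac{- 5 y y}{3} = -6 + \frac{\left(-5\right) y^{2}}{3} = -6 - \frac{5 y^{2}}{3}$)
$s = -7$ ($s = -9 + \frac{\left(4 - 2\right) + 4}{3} = -9 + \frac{2 + 4}{3} = -9 + \frac{1}{3} \cdot 6 = -9 + 2 = -7$)
$O{\left(A,j \right)} = - \frac{15}{4}$ ($O{\left(A,j \right)} = -2 + \frac{1}{4} \left(-7\right) = -2 - \frac{7}{4} = - \frac{15}{4}$)
$X{\left(B,m \right)} = -11 + m^{2}$ ($X{\left(B,m \right)} = m^{2} - 11 = -11 + m^{2}$)
$- \frac{453}{X{\left(O{\left(-5,H{\left(6 + 4,5 \right)} \right)},16 \right)}} = - \frac{453}{-11 + 16^{2}} = - \frac{453}{-11 + 256} = - \frac{453}{245}$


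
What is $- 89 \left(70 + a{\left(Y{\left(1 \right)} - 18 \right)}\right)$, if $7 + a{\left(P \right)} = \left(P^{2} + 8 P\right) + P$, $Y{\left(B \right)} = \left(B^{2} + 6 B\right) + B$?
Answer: $-6497$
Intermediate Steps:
$Y{\left(B \right)} = B^{2} + 7 B$
$a{\left(P \right)} = -7 + P^{2} + 9 P$ ($a{\left(P \right)} = -7 + \left(\left(P^{2} + 8 P\right) + P\right) = -7 + \left(P^{2} + 9 P\right) = -7 + P^{2} + 9 P$)
$- 89 \left(70 + a{\left(Y{\left(1 \right)} - 18 \right)}\right) = - 89 \left(70 + \left(-7 + \left(1 \left(7 + 1\right) - 18\right)^{2} + 9 \left(1 \left(7 + 1\right) - 18\right)\right)\right) = - 89 \left(70 + \left(-7 + \left(1 \cdot 8 - 18\right)^{2} + 9 \left(1 \cdot 8 - 18\right)\right)\right) = - 89 \left(70 + \left(-7 + \left(8 - 18\right)^{2} + 9 \left(8 - 18\right)\right)\right) = - 89 \left(70 + \left(-7 + \left(-10\right)^{2} + 9 \left(-10\right)\right)\right) = - 89 \left(70 - -3\right) = - 89 \left(70 + 3\right) = \left(-89\right) 73 = -6497$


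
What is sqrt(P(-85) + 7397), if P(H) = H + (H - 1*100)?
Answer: sqrt(7127) ≈ 84.422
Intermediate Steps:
P(H) = -100 + 2*H (P(H) = H + (H - 100) = H + (-100 + H) = -100 + 2*H)
sqrt(P(-85) + 7397) = sqrt((-100 + 2*(-85)) + 7397) = sqrt((-100 - 170) + 7397) = sqrt(-270 + 7397) = sqrt(7127)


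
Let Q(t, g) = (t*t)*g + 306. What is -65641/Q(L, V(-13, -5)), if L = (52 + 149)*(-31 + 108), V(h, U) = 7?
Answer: -65641/1676763009 ≈ -3.9147e-5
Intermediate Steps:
L = 15477 (L = 201*77 = 15477)
Q(t, g) = 306 + g*t² (Q(t, g) = t²*g + 306 = g*t² + 306 = 306 + g*t²)
-65641/Q(L, V(-13, -5)) = -65641/(306 + 7*15477²) = -65641/(306 + 7*239537529) = -65641/(306 + 1676762703) = -65641/1676763009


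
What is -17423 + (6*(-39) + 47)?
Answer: -17610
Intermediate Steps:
-17423 + (6*(-39) + 47) = -17423 + (-234 + 47) = -17423 - 187 = -17610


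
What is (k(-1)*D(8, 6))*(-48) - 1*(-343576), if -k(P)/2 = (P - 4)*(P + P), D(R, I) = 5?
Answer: 348376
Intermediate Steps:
k(P) = -4*P*(-4 + P) (k(P) = -2*(P - 4)*(P + P) = -2*(-4 + P)*2*P = -4*P*(-4 + P))
(k(-1)*D(8, 6))*(-48) - 1*(-343576) = ((4*(-1)*(4 - 1*(-1)))*5)*(-48) - 1*(-343576) = ((4*(-1)*(4 + 1))*5)*(-48) + 343576 = ((4*(-1)*5)*5)*(-48) + 343576 = -20*5*(-48) + 343576 = -100*(-48) + 343576 = 4800 + 343576 = 348376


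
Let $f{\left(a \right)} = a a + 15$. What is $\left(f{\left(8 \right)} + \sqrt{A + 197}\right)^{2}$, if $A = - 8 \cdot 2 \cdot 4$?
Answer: $\left(79 + \sqrt{133}\right)^{2} \approx 8196.1$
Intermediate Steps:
$A = -64$ ($A = \left(-8\right) 8 = -64$)
$f{\left(a \right)} = 15 + a^{2}$ ($f{\left(a \right)} = a^{2} + 15 = 15 + a^{2}$)
$\left(f{\left(8 \right)} + \sqrt{A + 197}\right)^{2} = \left(\left(15 + 8^{2}\right) + \sqrt{-64 + 197}\right)^{2} = \left(\left(15 + 64\right) + \sqrt{133}\right)^{2} = \left(79 + \sqrt{133}\right)^{2}$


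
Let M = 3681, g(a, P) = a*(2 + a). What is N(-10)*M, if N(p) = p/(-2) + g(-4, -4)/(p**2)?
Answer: 467487/25 ≈ 18699.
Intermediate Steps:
N(p) = 8/p**2 - p/2 (N(p) = p/(-2) + (-4*(2 - 4))/(p**2) = p*(-1/2) + (-4*(-2))/p**2 = -p/2 + 8/p**2 = 8/p**2 - p/2)
N(-10)*M = (8/(-10)**2 - 1/2*(-10))*3681 = (8*(1/100) + 5)*3681 = (2/25 + 5)*3681 = (127/25)*3681 = 467487/25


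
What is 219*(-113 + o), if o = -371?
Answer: -105996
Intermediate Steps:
219*(-113 + o) = 219*(-113 - 371) = 219*(-484) = -105996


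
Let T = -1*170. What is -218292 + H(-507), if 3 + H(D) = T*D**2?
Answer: -43916625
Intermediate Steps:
T = -170
H(D) = -3 - 170*D**2
-218292 + H(-507) = -218292 + (-3 - 170*(-507)**2) = -218292 + (-3 - 170*257049) = -218292 + (-3 - 43698330) = -218292 - 43698333 = -43916625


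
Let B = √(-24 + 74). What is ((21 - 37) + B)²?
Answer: 306 - 160*√2 ≈ 79.726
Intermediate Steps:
B = 5*√2 (B = √50 = 5*√2 ≈ 7.0711)
((21 - 37) + B)² = ((21 - 37) + 5*√2)² = (-16 + 5*√2)²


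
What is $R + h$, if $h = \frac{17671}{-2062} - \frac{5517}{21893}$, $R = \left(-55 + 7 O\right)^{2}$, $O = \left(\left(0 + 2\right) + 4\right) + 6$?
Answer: $\frac{37567323549}{45143366} \approx 832.18$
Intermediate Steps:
$O = 12$ ($O = \left(2 + 4\right) + 6 = 6 + 6 = 12$)
$R = 841$ ($R = \left(-55 + 7 \cdot 12\right)^{2} = \left(-55 + 84\right)^{2} = 29^{2} = 841$)
$h = - \frac{398247257}{45143366}$ ($h = 17671 \left(- \frac{1}{2062}\right) - \frac{5517}{21893} = - \frac{17671}{2062} - \frac{5517}{21893} = - \frac{398247257}{45143366} \approx -8.8218$)
$R + h = 841 - \frac{398247257}{45143366} = \frac{37567323549}{45143366}$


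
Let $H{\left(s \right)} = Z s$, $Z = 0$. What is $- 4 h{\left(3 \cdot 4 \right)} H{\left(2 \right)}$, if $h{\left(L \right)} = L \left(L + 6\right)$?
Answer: $0$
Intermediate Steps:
$H{\left(s \right)} = 0$ ($H{\left(s \right)} = 0 s = 0$)
$h{\left(L \right)} = L \left(6 + L\right)$
$- 4 h{\left(3 \cdot 4 \right)} H{\left(2 \right)} = - 4 \cdot 3 \cdot 4 \left(6 + 3 \cdot 4\right) 0 = - 4 \cdot 12 \left(6 + 12\right) 0 = - 4 \cdot 12 \cdot 18 \cdot 0 = \left(-4\right) 216 \cdot 0 = \left(-864\right) 0 = 0$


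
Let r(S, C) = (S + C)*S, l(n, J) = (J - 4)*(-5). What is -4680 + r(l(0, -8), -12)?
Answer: -1800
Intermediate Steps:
l(n, J) = 20 - 5*J (l(n, J) = (-4 + J)*(-5) = 20 - 5*J)
r(S, C) = S*(C + S) (r(S, C) = (C + S)*S = S*(C + S))
-4680 + r(l(0, -8), -12) = -4680 + (20 - 5*(-8))*(-12 + (20 - 5*(-8))) = -4680 + (20 + 40)*(-12 + (20 + 40)) = -4680 + 60*(-12 + 60) = -4680 + 60*48 = -4680 + 2880 = -1800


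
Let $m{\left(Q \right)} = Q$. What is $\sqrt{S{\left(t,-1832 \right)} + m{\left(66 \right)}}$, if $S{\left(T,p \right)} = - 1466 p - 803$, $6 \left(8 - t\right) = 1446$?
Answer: $5 \sqrt{107399} \approx 1638.6$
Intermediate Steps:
$t = -233$ ($t = 8 - 241 = -233$)
$S{\left(T,p \right)} = -803 - 1466 p$
$\sqrt{S{\left(t,-1832 \right)} + m{\left(66 \right)}} = \sqrt{\left(-803 - -2685712\right) + 66} = \sqrt{\left(-803 + 2685712\right) + 66} = \sqrt{2684909 + 66} = \sqrt{2684975} = 5 \sqrt{107399}$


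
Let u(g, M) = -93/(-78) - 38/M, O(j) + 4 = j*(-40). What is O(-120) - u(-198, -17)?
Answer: 2118317/442 ≈ 4792.6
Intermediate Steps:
O(j) = -4 - 40*j (O(j) = -4 + j*(-40) = -4 - 40*j)
u(g, M) = 31/26 - 38/M (u(g, M) = -93*(-1/78) - 38/M = 31/26 - 38/M)
O(-120) - u(-198, -17) = (-4 - 40*(-120)) - (31/26 - 38/(-17)) = (-4 + 4800) - (31/26 - 38*(-1/17)) = 4796 - (31/26 + 38/17) = 4796 - 1*1515/442 = 4796 - 1515/442 = 2118317/442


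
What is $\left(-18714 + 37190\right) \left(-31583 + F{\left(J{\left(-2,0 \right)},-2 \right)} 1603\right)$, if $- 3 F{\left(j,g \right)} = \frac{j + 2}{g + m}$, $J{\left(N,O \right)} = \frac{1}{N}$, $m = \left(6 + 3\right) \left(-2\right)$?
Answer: $- \frac{5827870823}{10} \approx -5.8279 \cdot 10^{8}$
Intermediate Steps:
$m = -18$ ($m = 9 \left(-2\right) = -18$)
$F{\left(j,g \right)} = - \frac{2 + j}{3 \left(-18 + g\right)}$ ($F{\left(j,g \right)} = - \frac{\left(j + 2\right) \frac{1}{g - 18}}{3} = - \frac{\left(2 + j\right) \frac{1}{-18 + g}}{3} = - \frac{\frac{1}{-18 + g} \left(2 + j\right)}{3} = - \frac{2 + j}{3 \left(-18 + g\right)}$)
$\left(-18714 + 37190\right) \left(-31583 + F{\left(J{\left(-2,0 \right)},-2 \right)} 1603\right) = \left(-18714 + 37190\right) \left(-31583 + \frac{-2 - \frac{1}{-2}}{3 \left(-18 - 2\right)} 1603\right) = 18476 \left(-31583 + \frac{-2 - - \frac{1}{2}}{3 \left(-20\right)} 1603\right) = 18476 \left(-31583 + \frac{1}{3} \left(- \frac{1}{20}\right) \left(-2 + \frac{1}{2}\right) 1603\right) = 18476 \left(-31583 + \frac{1}{3} \left(- \frac{1}{20}\right) \left(- \frac{3}{2}\right) 1603\right) = 18476 \left(-31583 + \frac{1}{40} \cdot 1603\right) = 18476 \left(-31583 + \frac{1603}{40}\right) = 18476 \left(- \frac{1261717}{40}\right) = - \frac{5827870823}{10}$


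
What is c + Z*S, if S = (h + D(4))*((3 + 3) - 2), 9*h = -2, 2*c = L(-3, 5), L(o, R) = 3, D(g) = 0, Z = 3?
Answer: -7/6 ≈ -1.1667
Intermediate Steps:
c = 3/2 (c = (½)*3 = 3/2 ≈ 1.5000)
h = -2/9 (h = (⅑)*(-2) = -2/9 ≈ -0.22222)
S = -8/9 (S = (-2/9 + 0)*((3 + 3) - 2) = -2*(6 - 2)/9 = -2/9*4 = -8/9 ≈ -0.88889)
c + Z*S = 3/2 + 3*(-8/9) = 3/2 - 8/3 = -7/6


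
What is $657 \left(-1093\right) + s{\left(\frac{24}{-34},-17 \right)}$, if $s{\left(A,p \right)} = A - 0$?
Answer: $- \frac{12207729}{17} \approx -7.181 \cdot 10^{5}$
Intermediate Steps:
$s{\left(A,p \right)} = A$ ($s{\left(A,p \right)} = A + 0 = A$)
$657 \left(-1093\right) + s{\left(\frac{24}{-34},-17 \right)} = 657 \left(-1093\right) + \frac{24}{-34} = -718101 + 24 \left(- \frac{1}{34}\right) = -718101 - \frac{12}{17} = - \frac{12207729}{17}$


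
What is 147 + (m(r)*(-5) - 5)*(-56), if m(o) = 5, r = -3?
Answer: 1827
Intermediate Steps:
147 + (m(r)*(-5) - 5)*(-56) = 147 + (5*(-5) - 5)*(-56) = 147 + (-25 - 5)*(-56) = 147 - 30*(-56) = 147 + 1680 = 1827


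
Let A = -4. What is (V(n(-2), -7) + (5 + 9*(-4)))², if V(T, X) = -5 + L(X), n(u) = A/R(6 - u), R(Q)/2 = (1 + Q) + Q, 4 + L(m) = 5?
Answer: 1225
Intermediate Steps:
L(m) = 1 (L(m) = -4 + 5 = 1)
R(Q) = 2 + 4*Q (R(Q) = 2*((1 + Q) + Q) = 2*(1 + 2*Q) = 2 + 4*Q)
n(u) = -4/(26 - 4*u) (n(u) = -4/(2 + 4*(6 - u)) = -4/(2 + (24 - 4*u)) = -4/(26 - 4*u))
V(T, X) = -4 (V(T, X) = -5 + 1 = -4)
(V(n(-2), -7) + (5 + 9*(-4)))² = (-4 + (5 + 9*(-4)))² = (-4 + (5 - 36))² = (-4 - 31)² = (-35)² = 1225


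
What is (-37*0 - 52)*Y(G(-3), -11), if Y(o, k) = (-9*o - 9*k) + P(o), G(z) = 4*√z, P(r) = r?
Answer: -5148 + 1664*I*√3 ≈ -5148.0 + 2882.1*I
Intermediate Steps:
Y(o, k) = -9*k - 8*o (Y(o, k) = (-9*o - 9*k) + o = (-9*k - 9*o) + o = -9*k - 8*o)
(-37*0 - 52)*Y(G(-3), -11) = (-37*0 - 52)*(-9*(-11) - 32*√(-3)) = (0 - 52)*(99 - 32*I*√3) = -52*(99 - 32*I*√3) = -5148 + 1664*I*√3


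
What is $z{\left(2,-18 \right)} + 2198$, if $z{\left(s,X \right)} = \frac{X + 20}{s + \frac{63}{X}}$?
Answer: $\frac{6590}{3} \approx 2196.7$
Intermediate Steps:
$z{\left(s,X \right)} = \frac{20 + X}{s + \frac{63}{X}}$
$z{\left(2,-18 \right)} + 2198 = - \frac{18 \left(20 - 18\right)}{63 - 36} + 2198 = \left(-18\right) \frac{1}{63 - 36} \cdot 2 + 2198 = \left(-18\right) \frac{1}{27} \cdot 2 + 2198 = - \frac{4}{3} + 2198 = \frac{6590}{3}$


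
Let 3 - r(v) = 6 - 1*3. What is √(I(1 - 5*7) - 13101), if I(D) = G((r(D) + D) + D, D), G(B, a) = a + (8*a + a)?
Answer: I*√13441 ≈ 115.94*I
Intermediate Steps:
r(v) = 0 (r(v) = 3 - (6 - 1*3) = 3 - (6 - 3) = 3 - 1*3 = 3 - 3 = 0)
G(B, a) = 10*a (G(B, a) = a + 9*a = 10*a)
I(D) = 10*D
√(I(1 - 5*7) - 13101) = √(10*(1 - 5*7) - 13101) = √(10*(1 - 35) - 13101) = √(10*(-34) - 13101) = √(-340 - 13101) = √(-13441) = I*√13441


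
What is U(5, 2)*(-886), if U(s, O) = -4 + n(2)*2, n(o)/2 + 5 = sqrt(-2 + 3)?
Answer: 17720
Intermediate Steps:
n(o) = -8 (n(o) = -10 + 2*sqrt(-2 + 3) = -10 + 2*sqrt(1) = -10 + 2*1 = -10 + 2 = -8)
U(s, O) = -20 (U(s, O) = -4 - 8*2 = -4 - 16 = -20)
U(5, 2)*(-886) = -20*(-886) = 17720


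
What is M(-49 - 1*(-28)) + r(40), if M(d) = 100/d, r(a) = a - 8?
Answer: 572/21 ≈ 27.238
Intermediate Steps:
r(a) = -8 + a
M(-49 - 1*(-28)) + r(40) = 100/(-49 - 1*(-28)) + (-8 + 40) = 100/(-49 + 28) + 32 = 100/(-21) + 32 = 100*(-1/21) + 32 = -100/21 + 32 = 572/21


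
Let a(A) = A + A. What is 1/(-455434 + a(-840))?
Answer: -1/457114 ≈ -2.1876e-6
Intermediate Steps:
a(A) = 2*A
1/(-455434 + a(-840)) = 1/(-455434 + 2*(-840)) = 1/(-455434 - 1680) = 1/(-457114) = -1/457114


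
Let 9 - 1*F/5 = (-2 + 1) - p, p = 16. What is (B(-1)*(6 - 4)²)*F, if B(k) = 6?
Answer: 3120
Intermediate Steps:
F = 130 (F = 45 - 5*((-2 + 1) - 1*16) = 45 - 5*(-1 - 16) = 45 - 5*(-17) = 45 + 85 = 130)
(B(-1)*(6 - 4)²)*F = (6*(6 - 4)²)*130 = (6*2²)*130 = (6*4)*130 = 24*130 = 3120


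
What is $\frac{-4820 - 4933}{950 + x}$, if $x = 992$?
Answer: $- \frac{9753}{1942} \approx -5.0221$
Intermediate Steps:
$\frac{-4820 - 4933}{950 + x} = \frac{-4820 - 4933}{950 + 992} = - \frac{9753}{1942}$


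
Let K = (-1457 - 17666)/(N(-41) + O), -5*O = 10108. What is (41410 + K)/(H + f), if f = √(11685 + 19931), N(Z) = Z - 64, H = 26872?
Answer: 1479330959055/959724967768 - 440408145*√494/959724967768 ≈ 1.5312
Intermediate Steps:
O = -10108/5 (O = -⅕*10108 = -10108/5 ≈ -2021.6)
N(Z) = -64 + Z
K = 95615/10633 (K = (-1457 - 17666)/((-64 - 41) - 10108/5) = -19123/(-105 - 10108/5) = -19123/(-10633/5) = -19123*(-5/10633) = 95615/10633 ≈ 8.9923)
f = 8*√494 (f = √31616 = 8*√494 ≈ 177.81)
(41410 + K)/(H + f) = (41410 + 95615/10633)/(26872 + 8*√494) = 440408145/(10633*(26872 + 8*√494))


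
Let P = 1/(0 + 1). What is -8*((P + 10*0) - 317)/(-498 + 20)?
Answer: -1264/239 ≈ -5.2887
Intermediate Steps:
P = 1 (P = 1/1 = 1)
-8*((P + 10*0) - 317)/(-498 + 20) = -8*((1 + 10*0) - 317)/(-498 + 20) = -8/((-478/((1 + 0) - 317))) = -8/((-478/(1 - 317))) = -8/((-478/(-316))) = -8/((-478*(-1/316))) = -8/239/158 = -8*158/239 = -1264/239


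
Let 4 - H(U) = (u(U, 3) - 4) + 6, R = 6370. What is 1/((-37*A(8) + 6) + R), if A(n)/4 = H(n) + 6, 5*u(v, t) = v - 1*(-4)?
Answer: 5/27736 ≈ 0.00018027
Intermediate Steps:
u(v, t) = ⅘ + v/5 (u(v, t) = (v - 1*(-4))/5 = (v + 4)/5 = (4 + v)/5 = ⅘ + v/5)
H(U) = 6/5 - U/5 (H(U) = 4 - (((⅘ + U/5) - 4) + 6) = 4 - ((-16/5 + U/5) + 6) = 4 - (14/5 + U/5) = 4 + (-14/5 - U/5) = 6/5 - U/5)
A(n) = 144/5 - 4*n/5 (A(n) = 4*((6/5 - n/5) + 6) = 4*(36/5 - n/5) = 144/5 - 4*n/5)
1/((-37*A(8) + 6) + R) = 1/((-37*(144/5 - ⅘*8) + 6) + 6370) = 1/((-37*(144/5 - 32/5) + 6) + 6370) = 1/((-37*112/5 + 6) + 6370) = 1/((-4144/5 + 6) + 6370) = 1/(-4114/5 + 6370) = 1/(27736/5) = 5/27736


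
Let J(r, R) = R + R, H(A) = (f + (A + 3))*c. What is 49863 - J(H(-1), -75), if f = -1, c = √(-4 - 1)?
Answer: 50013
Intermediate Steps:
c = I*√5 (c = √(-5) = I*√5 ≈ 2.2361*I)
H(A) = I*√5*(2 + A) (H(A) = (-1 + (A + 3))*(I*√5) = (-1 + (3 + A))*(I*√5) = (2 + A)*(I*√5) = I*√5*(2 + A))
J(r, R) = 2*R
49863 - J(H(-1), -75) = 49863 - 2*(-75) = 49863 - 1*(-150) = 49863 + 150 = 50013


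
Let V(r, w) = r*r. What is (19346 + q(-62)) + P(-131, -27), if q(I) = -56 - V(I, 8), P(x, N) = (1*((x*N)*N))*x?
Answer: 12525815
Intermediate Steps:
V(r, w) = r²
P(x, N) = N²*x² (P(x, N) = (1*((N*x)*N))*x = (1*(x*N²))*x = (x*N²)*x = N²*x²)
q(I) = -56 - I²
(19346 + q(-62)) + P(-131, -27) = (19346 + (-56 - 1*(-62)²)) + (-27)²*(-131)² = (19346 + (-56 - 1*3844)) + 729*17161 = (19346 + (-56 - 3844)) + 12510369 = (19346 - 3900) + 12510369 = 15446 + 12510369 = 12525815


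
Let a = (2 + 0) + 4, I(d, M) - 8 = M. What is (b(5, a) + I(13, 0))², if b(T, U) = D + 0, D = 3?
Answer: 121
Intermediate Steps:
I(d, M) = 8 + M
a = 6 (a = 2 + 4 = 6)
b(T, U) = 3 (b(T, U) = 3 + 0 = 3)
(b(5, a) + I(13, 0))² = (3 + (8 + 0))² = (3 + 8)² = 11² = 121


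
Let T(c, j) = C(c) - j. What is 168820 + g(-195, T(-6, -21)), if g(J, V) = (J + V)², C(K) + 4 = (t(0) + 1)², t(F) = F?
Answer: 200149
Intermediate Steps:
C(K) = -3 (C(K) = -4 + (0 + 1)² = -4 + 1² = -4 + 1 = -3)
T(c, j) = -3 - j
168820 + g(-195, T(-6, -21)) = 168820 + (-195 + (-3 - 1*(-21)))² = 168820 + (-195 + (-3 + 21))² = 168820 + (-195 + 18)² = 168820 + (-177)² = 168820 + 31329 = 200149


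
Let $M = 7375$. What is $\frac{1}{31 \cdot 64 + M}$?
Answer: $\frac{1}{9359} \approx 0.00010685$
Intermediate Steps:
$\frac{1}{31 \cdot 64 + M} = \frac{1}{31 \cdot 64 + 7375} = \frac{1}{1984 + 7375} = \frac{1}{9359}$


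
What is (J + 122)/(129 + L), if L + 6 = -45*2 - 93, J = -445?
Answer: 323/60 ≈ 5.3833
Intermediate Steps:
L = -189 (L = -6 + (-45*2 - 93) = -6 + (-90 - 93) = -6 - 183 = -189)
(J + 122)/(129 + L) = (-445 + 122)/(129 - 189) = -323/(-60) = -323*(-1/60) = 323/60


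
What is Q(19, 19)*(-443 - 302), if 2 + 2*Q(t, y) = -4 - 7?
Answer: 9685/2 ≈ 4842.5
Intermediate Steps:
Q(t, y) = -13/2 (Q(t, y) = -1 + (-4 - 7)/2 = -1 + (½)*(-11) = -1 - 11/2 = -13/2)
Q(19, 19)*(-443 - 302) = -13*(-443 - 302)/2 = -13/2*(-745) = 9685/2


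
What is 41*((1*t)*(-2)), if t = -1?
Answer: 82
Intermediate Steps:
41*((1*t)*(-2)) = 41*((1*(-1))*(-2)) = 41*(-1*(-2)) = 41*2 = 82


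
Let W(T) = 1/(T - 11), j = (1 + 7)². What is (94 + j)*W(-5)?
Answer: -79/8 ≈ -9.8750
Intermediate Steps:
j = 64 (j = 8² = 64)
W(T) = 1/(-11 + T)
(94 + j)*W(-5) = (94 + 64)/(-11 - 5) = 158/(-16) = 158*(-1/16) = -79/8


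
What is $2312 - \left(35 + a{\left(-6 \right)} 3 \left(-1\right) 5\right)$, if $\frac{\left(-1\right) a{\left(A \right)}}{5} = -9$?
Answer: $2952$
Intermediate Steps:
$a{\left(A \right)} = 45$ ($a{\left(A \right)} = \left(-5\right) \left(-9\right) = 45$)
$2312 - \left(35 + a{\left(-6 \right)} 3 \left(-1\right) 5\right) = 2312 - \left(35 + 45 \cdot 3 \left(-1\right) 5\right) = 2312 - \left(35 + 45 \left(\left(-3\right) 5\right)\right) = 2312 - \left(35 + 45 \left(-15\right)\right) = 2312 - \left(35 - 675\right) = 2312 - -640 = 2312 + 640 = 2952$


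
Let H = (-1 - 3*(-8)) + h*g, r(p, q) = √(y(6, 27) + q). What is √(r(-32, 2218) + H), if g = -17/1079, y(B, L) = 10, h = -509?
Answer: √(36114130 + 2328482*√557)/1079 ≈ 8.8443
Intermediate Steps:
g = -17/1079 (g = -17*1/1079 = -17/1079 ≈ -0.015755)
r(p, q) = √(10 + q)
H = 33470/1079 (H = (-1 - 3*(-8)) - 509*(-17/1079) = (-1 + 24) + 8653/1079 = 23 + 8653/1079 = 33470/1079 ≈ 31.019)
√(r(-32, 2218) + H) = √(√(10 + 2218) + 33470/1079) = √(√2228 + 33470/1079) = √(2*√557 + 33470/1079) = √(33470/1079 + 2*√557)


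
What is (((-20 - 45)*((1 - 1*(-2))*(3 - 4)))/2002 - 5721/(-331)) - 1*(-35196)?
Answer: 1794966903/50974 ≈ 35213.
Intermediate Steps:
(((-20 - 45)*((1 - 1*(-2))*(3 - 4)))/2002 - 5721/(-331)) - 1*(-35196) = (-65*(1 + 2)*(-1)*(1/2002) - 5721*(-1/331)) + 35196 = (-195*(-1)*(1/2002) + 5721/331) + 35196 = (-65*(-3)*(1/2002) + 5721/331) + 35196 = (195*(1/2002) + 5721/331) + 35196 = (15/154 + 5721/331) + 35196 = 885999/50974 + 35196 = 1794966903/50974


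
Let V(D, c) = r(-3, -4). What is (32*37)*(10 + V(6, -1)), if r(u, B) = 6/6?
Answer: 13024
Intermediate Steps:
r(u, B) = 1 (r(u, B) = 6*(⅙) = 1)
V(D, c) = 1
(32*37)*(10 + V(6, -1)) = (32*37)*(10 + 1) = 1184*11 = 13024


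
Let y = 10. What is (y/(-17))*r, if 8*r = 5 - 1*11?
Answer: 15/34 ≈ 0.44118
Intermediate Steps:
r = -¾ (r = (5 - 1*11)/8 = (5 - 11)/8 = (⅛)*(-6) = -¾ ≈ -0.75000)
(y/(-17))*r = (10/(-17))*(-¾) = (10*(-1/17))*(-¾) = -10/17*(-¾) = 15/34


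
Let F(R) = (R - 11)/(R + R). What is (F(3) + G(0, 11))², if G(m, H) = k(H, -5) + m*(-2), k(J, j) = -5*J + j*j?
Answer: 8836/9 ≈ 981.78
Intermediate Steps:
k(J, j) = j² - 5*J (k(J, j) = -5*J + j² = j² - 5*J)
F(R) = (-11 + R)/(2*R) (F(R) = (-11 + R)/((2*R)) = (-11 + R)*(1/(2*R)) = (-11 + R)/(2*R))
G(m, H) = 25 - 5*H - 2*m (G(m, H) = ((-5)² - 5*H) + m*(-2) = (25 - 5*H) - 2*m = 25 - 5*H - 2*m)
(F(3) + G(0, 11))² = ((½)*(-11 + 3)/3 + (25 - 5*11 - 2*0))² = ((½)*(⅓)*(-8) + (25 - 55 + 0))² = (-4/3 - 30)² = (-94/3)² = 8836/9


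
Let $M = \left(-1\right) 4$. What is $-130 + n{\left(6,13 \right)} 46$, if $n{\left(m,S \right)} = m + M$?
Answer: $-38$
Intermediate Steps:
$M = -4$
$n{\left(m,S \right)} = -4 + m$ ($n{\left(m,S \right)} = m - 4 = -4 + m$)
$-130 + n{\left(6,13 \right)} 46 = -130 + \left(-4 + 6\right) 46 = -130 + 2 \cdot 46 = -130 + 92 = -38$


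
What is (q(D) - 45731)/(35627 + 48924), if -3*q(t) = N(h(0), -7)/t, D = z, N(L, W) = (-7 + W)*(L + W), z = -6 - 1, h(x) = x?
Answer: -137179/253653 ≈ -0.54081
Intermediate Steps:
z = -7
D = -7
q(t) = -98/(3*t) (q(t) = -((-7)² - 7*0 - 7*(-7) + 0*(-7))/(3*t) = -(49 + 0 + 49 + 0)/(3*t) = -98/(3*t))
(q(D) - 45731)/(35627 + 48924) = (-98/3/(-7) - 45731)/(35627 + 48924) = (-98/3*(-⅐) - 45731)/84551 = (14/3 - 45731)*(1/84551) = -137179/3*1/84551 = -137179/253653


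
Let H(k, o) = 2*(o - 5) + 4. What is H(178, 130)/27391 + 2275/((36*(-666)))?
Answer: -56224621/656726616 ≈ -0.085613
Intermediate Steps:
H(k, o) = -6 + 2*o (H(k, o) = 2*(-5 + o) + 4 = (-10 + 2*o) + 4 = -6 + 2*o)
H(178, 130)/27391 + 2275/((36*(-666))) = (-6 + 2*130)/27391 + 2275/((36*(-666))) = (-6 + 260)*(1/27391) + 2275/(-23976) = 254*(1/27391) + 2275*(-1/23976) = 254/27391 - 2275/23976 = -56224621/656726616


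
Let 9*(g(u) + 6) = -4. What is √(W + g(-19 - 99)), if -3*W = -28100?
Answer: √84242/3 ≈ 96.748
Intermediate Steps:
g(u) = -58/9 (g(u) = -6 + (⅑)*(-4) = -6 - 4/9 = -58/9)
W = 28100/3 (W = -⅓*(-28100) = 28100/3 ≈ 9366.7)
√(W + g(-19 - 99)) = √(28100/3 - 58/9) = √(84242/9) = √84242/3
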